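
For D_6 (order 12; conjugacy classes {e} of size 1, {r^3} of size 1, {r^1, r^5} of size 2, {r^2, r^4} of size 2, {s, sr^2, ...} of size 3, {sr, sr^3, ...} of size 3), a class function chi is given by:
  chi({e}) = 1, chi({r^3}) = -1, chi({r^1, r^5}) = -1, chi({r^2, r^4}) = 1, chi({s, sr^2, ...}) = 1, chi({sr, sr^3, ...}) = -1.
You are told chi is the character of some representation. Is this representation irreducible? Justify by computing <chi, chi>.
Irreducible: <chi, chi> = 1.

Why: <chi, chi> = (1/|G|) sum_C |C| * |chi(C)|^2 = (1/12)[1*|1|^2 + 1*|-1|^2 + 2*|-1|^2 + 2*|1|^2 + 3*|1|^2 + 3*|-1|^2]
  = (1/12)[(1) + (1) + (2) + (2) + (3) + (3)] = 12/12 = 1.
A character is irreducible iff <chi, chi> = 1, so this representation is irreducible.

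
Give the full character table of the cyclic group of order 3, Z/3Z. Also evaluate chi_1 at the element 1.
Character table of Z/3Z (irreps indexed chi_0,...,chi_2 with chi_k(m) = zeta_3^(k*m), zeta_3 = exp(2*pi*i/3)):
  irrep \ class  {0} (size 1)  {1} (size 1)    {2} (size 1)  
  chi_0          1             1               1             
  chi_1          1             exp(2*I*pi/3)   exp(-2*I*pi/3)
  chi_2          1             exp(-2*I*pi/3)  exp(2*I*pi/3) 

Spot check: chi_1(1) = zeta_3^(1*1) = zeta_3^1 = exp(2*I*pi/3).

Working: Z/3Z is abelian, so all 3 irreducible complex representations are 1-dimensional. They are given by chi_k(m) = zeta_3^(k*m) for k = 0,...,2. Row orthogonality: sum_m chi_k(m) conj(chi_l(m)) = 3 * [k = l].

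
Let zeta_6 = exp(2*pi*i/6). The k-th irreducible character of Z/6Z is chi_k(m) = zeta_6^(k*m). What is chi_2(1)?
chi_2(1) = zeta_6^2 = exp(2*I*pi/3)

Explanation: chi_2(1) = zeta_6^(2*1) = zeta_6^2. Since zeta_6^6 = 1, this equals zeta_6^2 = exp(2*pi*i*2/6) = exp(2*I*pi/3).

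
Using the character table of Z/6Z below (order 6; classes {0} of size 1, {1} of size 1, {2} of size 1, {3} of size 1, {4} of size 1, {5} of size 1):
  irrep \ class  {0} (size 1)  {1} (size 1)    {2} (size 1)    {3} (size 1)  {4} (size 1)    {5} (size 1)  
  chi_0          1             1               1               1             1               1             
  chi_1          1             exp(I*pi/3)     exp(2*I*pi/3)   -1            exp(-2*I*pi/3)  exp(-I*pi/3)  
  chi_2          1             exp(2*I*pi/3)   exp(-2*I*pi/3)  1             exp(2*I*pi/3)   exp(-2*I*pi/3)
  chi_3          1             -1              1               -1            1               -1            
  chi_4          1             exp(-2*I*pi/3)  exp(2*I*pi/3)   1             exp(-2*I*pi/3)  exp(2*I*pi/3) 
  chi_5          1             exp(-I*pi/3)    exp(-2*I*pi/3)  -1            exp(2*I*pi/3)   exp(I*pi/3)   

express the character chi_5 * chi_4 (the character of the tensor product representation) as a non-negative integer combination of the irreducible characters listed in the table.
chi_5 tensor chi_4 = chi_3 (all other irreducibles have multiplicity 0).

Justification: The character of a tensor product is the pointwise product (chi_5 * chi_4)(C) = chi_5(C) * chi_4(C):
  {0}: (1)*(1), {1}: (exp(-I*pi/3))*(exp(-2*I*pi/3)), {2}: (exp(-2*I*pi/3))*(exp(2*I*pi/3)), {3}: (-1)*(1), {4}: (exp(2*I*pi/3))*(exp(-2*I*pi/3)), {5}: (exp(I*pi/3))*(exp(2*I*pi/3))
so (chi_5 * chi_4) takes values
  {0} -> 1, {1} -> -1, {2} -> 1, {3} -> -1, {4} -> 1, {5} -> -1.
Now take the inner product of this character with each irreducible chi from the table, <chi_5*chi_4, chi> = (1/6) sum_C |C| (chi_5*chi_4)(C) conj(chi(C)):
  <chi_5*chi_4, chi_0> = (1/6)[1*(1)*conj(1) + 1*(-1)*conj(1) + 1*(1)*conj(1) + 1*(-1)*conj(1) + 1*(1)*conj(1) + 1*(-1)*conj(1)]
      = (1/6)[(1) + (-1) + (1) + (-1) + (1) + (-1)] = 0/6 = 0
  <chi_5*chi_4, chi_1> = (1/6)[1*(1)*conj(1) + 1*(-1)*conj(exp(I*pi/3)) + 1*(1)*conj(exp(2*I*pi/3)) + 1*(-1)*conj(-1) + 1*(1)*conj(exp(-2*I*pi/3)) + 1*(-1)*conj(exp(-I*pi/3))]
      = (1/6)[(1) + (-exp(-I*pi/3)) + (exp(-2*I*pi/3)) + (1) + (exp(2*I*pi/3)) + (-exp(I*pi/3))] = 0/6 = 0
  <chi_5*chi_4, chi_2> = (1/6)[1*(1)*conj(1) + 1*(-1)*conj(exp(2*I*pi/3)) + 1*(1)*conj(exp(-2*I*pi/3)) + 1*(-1)*conj(1) + 1*(1)*conj(exp(2*I*pi/3)) + 1*(-1)*conj(exp(-2*I*pi/3))]
      = (1/6)[(1) + (-exp(-2*I*pi/3)) + (exp(2*I*pi/3)) + (-1) + (exp(-2*I*pi/3)) + (-exp(2*I*pi/3))] = 0/6 = 0
  <chi_5*chi_4, chi_3> = (1/6)[1*(1)*conj(1) + 1*(-1)*conj(-1) + 1*(1)*conj(1) + 1*(-1)*conj(-1) + 1*(1)*conj(1) + 1*(-1)*conj(-1)]
      = (1/6)[(1) + (1) + (1) + (1) + (1) + (1)] = 6/6 = 1
  <chi_5*chi_4, chi_4> = (1/6)[1*(1)*conj(1) + 1*(-1)*conj(exp(-2*I*pi/3)) + 1*(1)*conj(exp(2*I*pi/3)) + 1*(-1)*conj(1) + 1*(1)*conj(exp(-2*I*pi/3)) + 1*(-1)*conj(exp(2*I*pi/3))]
      = (1/6)[(1) + (-exp(2*I*pi/3)) + (exp(-2*I*pi/3)) + (-1) + (exp(2*I*pi/3)) + (-exp(-2*I*pi/3))] = 0/6 = 0
  <chi_5*chi_4, chi_5> = (1/6)[1*(1)*conj(1) + 1*(-1)*conj(exp(-I*pi/3)) + 1*(1)*conj(exp(-2*I*pi/3)) + 1*(-1)*conj(-1) + 1*(1)*conj(exp(2*I*pi/3)) + 1*(-1)*conj(exp(I*pi/3))]
      = (1/6)[(1) + (-exp(I*pi/3)) + (exp(2*I*pi/3)) + (1) + (exp(-2*I*pi/3)) + (-exp(-I*pi/3))] = 0/6 = 0
(Exp terms are combined using exp(i*s)*conj(exp(i*t)) = exp(i*(s-t)), and sums of them are collapsed using the identity that for every m > 1 the m distinct m-th roots of unity sum to 0, e.g. 1 + exp(2*I*pi/3) + exp(-2*I*pi/3) = 0.)
Hence the multiplicities are chi_3: 1. Dimension check: dim(chi_5)*dim(chi_4) = 1*1 = 1 and sum (mult * dim) = 1*1 = 1.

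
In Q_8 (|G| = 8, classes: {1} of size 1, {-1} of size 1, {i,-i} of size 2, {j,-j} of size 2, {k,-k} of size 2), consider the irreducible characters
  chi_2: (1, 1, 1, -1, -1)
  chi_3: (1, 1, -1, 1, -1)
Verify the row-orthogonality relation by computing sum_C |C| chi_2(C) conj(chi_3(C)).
Sum = 0; so <chi_2, chi_3> = 0 (distinct irreducibles are orthogonal).

Solution. Compute term by term over conjugacy classes (|C| * chi_2(C) * conj(chi_3(C))):
  1*(1)*conj(1) + 1*(1)*conj(1) + 2*(1)*conj(-1) + 2*(-1)*conj(1) + 2*(-1)*conj(-1)
  = (1) + (1) + (-2) + (-2) + (2)
  = 0.
Dividing by |G| = 8 gives 0/8 = 0, matching the row-orthogonality relation <chi_2, chi_3> = [chi_2 = chi_3].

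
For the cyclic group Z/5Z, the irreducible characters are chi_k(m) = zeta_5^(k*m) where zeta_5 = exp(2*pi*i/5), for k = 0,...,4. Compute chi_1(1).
chi_1(1) = zeta_5^1 = exp(2*I*pi/5)

Solution. chi_1(1) = zeta_5^(1*1) = zeta_5^1. Since zeta_5^5 = 1, this equals zeta_5^1 = exp(2*pi*i*1/5) = exp(2*I*pi/5).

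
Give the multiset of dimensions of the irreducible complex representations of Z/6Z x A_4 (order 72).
Dimensions: 1, 1, 1, 1, 1, 1, 1, 1, 1, 1, 1, 1, 1, 1, 1, 1, 1, 1, 3, 3, 3, 3, 3, 3

Proof sketch: There are 24 irreducibles (= number of conjugacy classes). Their dimensions d_i satisfy sum d_i^2 = |G| = 72: 1 + 1 + 1 + 1 + 1 + 1 + 1 + 1 + 1 + 1 + 1 + 1 + 1 + 1 + 1 + 1 + 1 + 1 + 9 + 9 + 9 + 9 + 9 + 9 = 72. (For the product with Z/6Z: each of the 6 1-dim characters of Z/6Z tensors with each irrep of A_4, giving 6 copies of each A_4-dimension.)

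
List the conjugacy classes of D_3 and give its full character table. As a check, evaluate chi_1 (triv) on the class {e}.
Conjugacy classes: {e} of size 1, {r^1, r^2} of size 2, {s, sr, ..., sr^2} of size 3.
Character table:
  irrep \ class              {e} (size 1)  {r^1, r^2} (size 2)  {s, sr, ..., sr^2} (size 3)
  chi_1 (triv)               1             1                    1                          
  chi_2 (sign: r->1, s->-1)  1             1                    -1                         
  chi_3 (2d, j=1)            2             -1                   0                          

Spot check: chi_1 (triv) on {e} = 1.

Justification: D_3 has order 2*3 = 6 with 3 conjugacy classes, hence 3 irreducibles. Sum of squared dims 1 + 1 + 4 = 6 = |G|. Linear characters come from the abelianisation; the 2-dimensional irreps have character r^k -> 2*cos(2*pi*j*k/3), reflections -> 0.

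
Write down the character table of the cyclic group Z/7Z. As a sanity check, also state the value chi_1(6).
Character table of Z/7Z (irreps indexed chi_0,...,chi_6 with chi_k(m) = zeta_7^(k*m), zeta_7 = exp(2*pi*i/7)):
  irrep \ class  {0} (size 1)  {1} (size 1)    {2} (size 1)    {3} (size 1)    {4} (size 1)    {5} (size 1)    {6} (size 1)  
  chi_0          1             1               1               1               1               1               1             
  chi_1          1             exp(2*I*pi/7)   exp(4*I*pi/7)   exp(6*I*pi/7)   exp(-6*I*pi/7)  exp(-4*I*pi/7)  exp(-2*I*pi/7)
  chi_2          1             exp(4*I*pi/7)   exp(-6*I*pi/7)  exp(-2*I*pi/7)  exp(2*I*pi/7)   exp(6*I*pi/7)   exp(-4*I*pi/7)
  chi_3          1             exp(6*I*pi/7)   exp(-2*I*pi/7)  exp(4*I*pi/7)   exp(-4*I*pi/7)  exp(2*I*pi/7)   exp(-6*I*pi/7)
  chi_4          1             exp(-6*I*pi/7)  exp(2*I*pi/7)   exp(-4*I*pi/7)  exp(4*I*pi/7)   exp(-2*I*pi/7)  exp(6*I*pi/7) 
  chi_5          1             exp(-4*I*pi/7)  exp(6*I*pi/7)   exp(2*I*pi/7)   exp(-2*I*pi/7)  exp(-6*I*pi/7)  exp(4*I*pi/7) 
  chi_6          1             exp(-2*I*pi/7)  exp(-4*I*pi/7)  exp(-6*I*pi/7)  exp(6*I*pi/7)   exp(4*I*pi/7)   exp(2*I*pi/7) 

Spot check: chi_1(6) = zeta_7^(1*6) = zeta_7^6 = exp(-2*I*pi/7).

Explanation: Z/7Z is abelian, so all 7 irreducible complex representations are 1-dimensional. They are given by chi_k(m) = zeta_7^(k*m) for k = 0,...,6. Row orthogonality: sum_m chi_k(m) conj(chi_l(m)) = 7 * [k = l].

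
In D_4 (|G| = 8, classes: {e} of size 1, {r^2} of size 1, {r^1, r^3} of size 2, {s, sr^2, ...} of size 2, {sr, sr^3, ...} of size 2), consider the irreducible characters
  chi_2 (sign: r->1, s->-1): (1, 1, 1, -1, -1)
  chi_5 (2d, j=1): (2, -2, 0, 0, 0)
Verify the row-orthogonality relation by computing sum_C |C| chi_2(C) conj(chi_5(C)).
Sum = 0; so <chi_2, chi_5> = 0 (distinct irreducibles are orthogonal).

Proof sketch: Compute term by term over conjugacy classes (|C| * chi_2(C) * conj(chi_5(C))):
  1*(1)*conj(2) + 1*(1)*conj(-2) + 2*(1)*conj(0) + 2*(-1)*conj(0) + 2*(-1)*conj(0)
  = (2) + (-2) + (0) + (0) + (0)
  = 0.
Dividing by |G| = 8 gives 0/8 = 0, matching the row-orthogonality relation <chi_2, chi_5> = [chi_2 = chi_5].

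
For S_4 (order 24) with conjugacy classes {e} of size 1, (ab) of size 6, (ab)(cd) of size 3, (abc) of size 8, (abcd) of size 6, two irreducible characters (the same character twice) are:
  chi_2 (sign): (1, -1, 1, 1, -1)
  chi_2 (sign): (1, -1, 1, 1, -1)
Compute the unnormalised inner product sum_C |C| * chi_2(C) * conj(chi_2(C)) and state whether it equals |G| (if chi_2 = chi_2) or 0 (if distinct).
Sum = 24 = |G| = 24; so <chi_2, chi_2> = 1 (norm-1 confirms irreducibility).

Reasoning: Compute term by term over conjugacy classes (|C| * chi_2(C) * conj(chi_2(C))):
  1*(1)*conj(1) + 6*(-1)*conj(-1) + 3*(1)*conj(1) + 8*(1)*conj(1) + 6*(-1)*conj(-1)
  = (1) + (6) + (3) + (8) + (6)
  = 24.
Dividing by |G| = 24 gives 24/24 = 1, matching the row-orthogonality relation <chi_2, chi_2> = [chi_2 = chi_2].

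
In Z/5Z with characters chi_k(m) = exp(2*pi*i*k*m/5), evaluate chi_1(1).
chi_1(1) = zeta_5^1 = exp(2*I*pi/5)

Details: chi_1(1) = zeta_5^(1*1) = zeta_5^1. Since zeta_5^5 = 1, this equals zeta_5^1 = exp(2*pi*i*1/5) = exp(2*I*pi/5).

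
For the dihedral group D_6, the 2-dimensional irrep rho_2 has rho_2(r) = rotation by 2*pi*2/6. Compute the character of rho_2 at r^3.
chi_{rho_2}(r^3) = 2*cos(2*pi*2*3/6) = 2

Explanation: rho_2(r^3) is rotation by angle 2*pi*2*3/6, whose trace is 2*cos(2*pi*2*3/6) = 2.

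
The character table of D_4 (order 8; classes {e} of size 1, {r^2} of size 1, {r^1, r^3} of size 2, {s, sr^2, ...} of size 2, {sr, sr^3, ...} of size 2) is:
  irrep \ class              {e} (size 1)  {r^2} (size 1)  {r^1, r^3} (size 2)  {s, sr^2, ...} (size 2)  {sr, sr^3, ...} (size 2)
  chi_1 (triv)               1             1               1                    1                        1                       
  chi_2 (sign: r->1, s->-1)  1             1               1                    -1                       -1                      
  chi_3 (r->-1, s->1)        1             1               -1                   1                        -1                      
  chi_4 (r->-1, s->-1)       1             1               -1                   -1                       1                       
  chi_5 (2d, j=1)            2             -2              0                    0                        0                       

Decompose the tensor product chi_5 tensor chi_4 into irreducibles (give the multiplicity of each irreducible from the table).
chi_5 tensor chi_4 = chi_5 (all other irreducibles have multiplicity 0).

Justification: The character of a tensor product is the pointwise product (chi_5 * chi_4)(C) = chi_5(C) * chi_4(C):
  {e}: (2)*(1), {r^2}: (-2)*(1), {r^1, r^3}: (0)*(-1), {s, sr^2, ...}: (0)*(-1), {sr, sr^3, ...}: (0)*(1)
so (chi_5 * chi_4) takes values
  {e} -> 2, {r^2} -> -2, {r^1, r^3} -> 0, {s, sr^2, ...} -> 0, {sr, sr^3, ...} -> 0.
Now take the inner product of this character with each irreducible chi from the table, <chi_5*chi_4, chi> = (1/8) sum_C |C| (chi_5*chi_4)(C) conj(chi(C)):
  <chi_5*chi_4, chi_1> = (1/8)[1*(2)*conj(1) + 1*(-2)*conj(1) + 2*(0)*conj(1) + 2*(0)*conj(1) + 2*(0)*conj(1)]
      = (1/8)[(2) + (-2) + (0) + (0) + (0)] = 0/8 = 0
  <chi_5*chi_4, chi_2> = (1/8)[1*(2)*conj(1) + 1*(-2)*conj(1) + 2*(0)*conj(1) + 2*(0)*conj(-1) + 2*(0)*conj(-1)]
      = (1/8)[(2) + (-2) + (0) + (0) + (0)] = 0/8 = 0
  <chi_5*chi_4, chi_3> = (1/8)[1*(2)*conj(1) + 1*(-2)*conj(1) + 2*(0)*conj(-1) + 2*(0)*conj(1) + 2*(0)*conj(-1)]
      = (1/8)[(2) + (-2) + (0) + (0) + (0)] = 0/8 = 0
  <chi_5*chi_4, chi_4> = (1/8)[1*(2)*conj(1) + 1*(-2)*conj(1) + 2*(0)*conj(-1) + 2*(0)*conj(-1) + 2*(0)*conj(1)]
      = (1/8)[(2) + (-2) + (0) + (0) + (0)] = 0/8 = 0
  <chi_5*chi_4, chi_5> = (1/8)[1*(2)*conj(2) + 1*(-2)*conj(-2) + 2*(0)*conj(0) + 2*(0)*conj(0) + 2*(0)*conj(0)]
      = (1/8)[(4) + (4) + (0) + (0) + (0)] = 8/8 = 1
Hence the multiplicities are chi_5: 1. Dimension check: dim(chi_5)*dim(chi_4) = 2*1 = 2 and sum (mult * dim) = 1*2 = 2.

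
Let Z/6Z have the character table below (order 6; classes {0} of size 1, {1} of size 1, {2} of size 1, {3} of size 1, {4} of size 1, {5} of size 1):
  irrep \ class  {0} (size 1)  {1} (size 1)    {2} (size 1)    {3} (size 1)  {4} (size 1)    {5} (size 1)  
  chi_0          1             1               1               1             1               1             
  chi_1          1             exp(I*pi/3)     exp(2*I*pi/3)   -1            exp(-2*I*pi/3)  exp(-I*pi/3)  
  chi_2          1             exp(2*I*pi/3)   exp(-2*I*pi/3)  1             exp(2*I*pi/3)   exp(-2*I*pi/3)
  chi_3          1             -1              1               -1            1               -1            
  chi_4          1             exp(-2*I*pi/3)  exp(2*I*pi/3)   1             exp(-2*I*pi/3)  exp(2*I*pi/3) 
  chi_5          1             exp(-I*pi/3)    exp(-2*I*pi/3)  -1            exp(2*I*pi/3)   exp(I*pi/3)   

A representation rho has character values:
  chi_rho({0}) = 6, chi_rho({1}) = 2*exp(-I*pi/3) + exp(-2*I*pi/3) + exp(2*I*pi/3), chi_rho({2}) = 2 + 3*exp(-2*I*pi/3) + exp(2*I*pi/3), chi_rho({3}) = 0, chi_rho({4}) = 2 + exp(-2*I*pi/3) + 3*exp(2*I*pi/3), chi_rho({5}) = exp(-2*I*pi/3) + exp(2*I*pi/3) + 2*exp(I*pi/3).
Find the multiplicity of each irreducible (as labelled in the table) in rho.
Multiplicities: chi_0: 1, chi_1: 0, chi_2: 1, chi_3: 1, chi_4: 1, chi_5: 2.

Details: Use <chi_rho, chi> = (1/|G|) sum_C |C| * chi_rho(C) * conj(chi(C)) with |G| = 6 for each irreducible chi in the table:
  <chi_rho, chi_0> = (1/6)[1*(6)*conj(1) + 1*(2*exp(-I*pi/3) + exp(-2*I*pi/3) + exp(2*I*pi/3))*conj(1) + 1*(2 + 3*exp(-2*I*pi/3) + exp(2*I*pi/3))*conj(1) + 1*(0)*conj(1) + 1*(2 + exp(-2*I*pi/3) + 3*exp(2*I*pi/3))*conj(1) + 1*(exp(-2*I*pi/3) + exp(2*I*pi/3) + 2*exp(I*pi/3))*conj(1)]
      = (1/6)[(6) + (2*exp(-I*pi/3) + exp(-2*I*pi/3) + exp(2*I*pi/3)) + (2 + 3*exp(-2*I*pi/3) + exp(2*I*pi/3)) + (0) + (2 + exp(-2*I*pi/3) + 3*exp(2*I*pi/3)) + (exp(-2*I*pi/3) + exp(2*I*pi/3) + 2*exp(I*pi/3))] = 6/6 = 1
  <chi_rho, chi_1> = (1/6)[1*(6)*conj(1) + 1*(2*exp(-I*pi/3) + exp(-2*I*pi/3) + exp(2*I*pi/3))*conj(exp(I*pi/3)) + 1*(2 + 3*exp(-2*I*pi/3) + exp(2*I*pi/3))*conj(exp(2*I*pi/3)) + 1*(0)*conj(-1) + 1*(2 + exp(-2*I*pi/3) + 3*exp(2*I*pi/3))*conj(exp(-2*I*pi/3)) + 1*(exp(-2*I*pi/3) + exp(2*I*pi/3) + 2*exp(I*pi/3))*conj(exp(-I*pi/3))]
      = (1/6)[(6) + (-1 + 2*exp(-2*I*pi/3) + exp(I*pi/3)) + (1 + 2*exp(-2*I*pi/3) + 3*exp(2*I*pi/3)) + (0) + (1 + 3*exp(-2*I*pi/3) + 2*exp(2*I*pi/3)) + (-1 + exp(-I*pi/3) + 2*exp(2*I*pi/3))] = 0/6 = 0
  <chi_rho, chi_2> = (1/6)[1*(6)*conj(1) + 1*(2*exp(-I*pi/3) + exp(-2*I*pi/3) + exp(2*I*pi/3))*conj(exp(2*I*pi/3)) + 1*(2 + 3*exp(-2*I*pi/3) + exp(2*I*pi/3))*conj(exp(-2*I*pi/3)) + 1*(0)*conj(1) + 1*(2 + exp(-2*I*pi/3) + 3*exp(2*I*pi/3))*conj(exp(2*I*pi/3)) + 1*(exp(-2*I*pi/3) + exp(2*I*pi/3) + 2*exp(I*pi/3))*conj(exp(-2*I*pi/3))]
      = (1/6)[(6) + (-1 + exp(2*I*pi/3)) + (3 + exp(-2*I*pi/3) + 2*exp(2*I*pi/3)) + (0) + (3 + 2*exp(-2*I*pi/3) + exp(2*I*pi/3)) + (-1 + exp(-2*I*pi/3))] = 6/6 = 1
  <chi_rho, chi_3> = (1/6)[1*(6)*conj(1) + 1*(2*exp(-I*pi/3) + exp(-2*I*pi/3) + exp(2*I*pi/3))*conj(-1) + 1*(2 + 3*exp(-2*I*pi/3) + exp(2*I*pi/3))*conj(1) + 1*(0)*conj(-1) + 1*(2 + exp(-2*I*pi/3) + 3*exp(2*I*pi/3))*conj(1) + 1*(exp(-2*I*pi/3) + exp(2*I*pi/3) + 2*exp(I*pi/3))*conj(-1)]
      = (1/6)[(6) + (-exp(2*I*pi/3) - exp(-2*I*pi/3) - 2*exp(-I*pi/3)) + (2 + 3*exp(-2*I*pi/3) + exp(2*I*pi/3)) + (0) + (2 + exp(-2*I*pi/3) + 3*exp(2*I*pi/3)) + (-2*exp(I*pi/3) - exp(2*I*pi/3) - exp(-2*I*pi/3))] = 6/6 = 1
  <chi_rho, chi_4> = (1/6)[1*(6)*conj(1) + 1*(2*exp(-I*pi/3) + exp(-2*I*pi/3) + exp(2*I*pi/3))*conj(exp(-2*I*pi/3)) + 1*(2 + 3*exp(-2*I*pi/3) + exp(2*I*pi/3))*conj(exp(2*I*pi/3)) + 1*(0)*conj(1) + 1*(2 + exp(-2*I*pi/3) + 3*exp(2*I*pi/3))*conj(exp(-2*I*pi/3)) + 1*(exp(-2*I*pi/3) + exp(2*I*pi/3) + 2*exp(I*pi/3))*conj(exp(2*I*pi/3))]
      = (1/6)[(6) + (1 + exp(-2*I*pi/3) + 2*exp(I*pi/3)) + (1 + 2*exp(-2*I*pi/3) + 3*exp(2*I*pi/3)) + (0) + (1 + 3*exp(-2*I*pi/3) + 2*exp(2*I*pi/3)) + (1 + 2*exp(-I*pi/3) + exp(2*I*pi/3))] = 6/6 = 1
  <chi_rho, chi_5> = (1/6)[1*(6)*conj(1) + 1*(2*exp(-I*pi/3) + exp(-2*I*pi/3) + exp(2*I*pi/3))*conj(exp(-I*pi/3)) + 1*(2 + 3*exp(-2*I*pi/3) + exp(2*I*pi/3))*conj(exp(-2*I*pi/3)) + 1*(0)*conj(-1) + 1*(2 + exp(-2*I*pi/3) + 3*exp(2*I*pi/3))*conj(exp(2*I*pi/3)) + 1*(exp(-2*I*pi/3) + exp(2*I*pi/3) + 2*exp(I*pi/3))*conj(exp(I*pi/3))]
      = (1/6)[(6) + (1 + exp(-I*pi/3)) + (3 + exp(-2*I*pi/3) + 2*exp(2*I*pi/3)) + (0) + (3 + 2*exp(-2*I*pi/3) + exp(2*I*pi/3)) + (1 + exp(I*pi/3))] = 12/6 = 2
(Exp terms are combined using exp(i*s)*conj(exp(i*t)) = exp(i*(s-t)), and sums of them are collapsed using the identity that for every m > 1 the m distinct m-th roots of unity sum to 0, e.g. 1 + exp(2*I*pi/3) + exp(-2*I*pi/3) = 0.)
Dimension check: dim(rho) = sum (mult * dim) = 1*1 + 0*1 + 1*1 + 1*1 + 1*1 + 2*1 = 6 = chi_rho(e) = 6.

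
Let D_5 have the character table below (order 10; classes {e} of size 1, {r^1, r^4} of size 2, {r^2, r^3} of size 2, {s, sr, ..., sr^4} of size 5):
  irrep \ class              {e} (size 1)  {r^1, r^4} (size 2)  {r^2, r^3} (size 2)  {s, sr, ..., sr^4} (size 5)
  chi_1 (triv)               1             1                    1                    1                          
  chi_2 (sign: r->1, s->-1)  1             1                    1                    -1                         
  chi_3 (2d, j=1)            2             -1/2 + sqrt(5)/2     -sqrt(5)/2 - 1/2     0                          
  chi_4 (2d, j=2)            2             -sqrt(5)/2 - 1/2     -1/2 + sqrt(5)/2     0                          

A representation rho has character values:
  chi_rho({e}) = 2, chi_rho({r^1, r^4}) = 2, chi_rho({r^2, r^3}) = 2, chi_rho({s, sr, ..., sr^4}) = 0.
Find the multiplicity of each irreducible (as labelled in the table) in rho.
Multiplicities: chi_1: 1, chi_2: 1, chi_3: 0, chi_4: 0.

Why: Use <chi_rho, chi> = (1/|G|) sum_C |C| * chi_rho(C) * conj(chi(C)) with |G| = 10 for each irreducible chi in the table:
  <chi_rho, chi_1> = (1/10)[1*(2)*conj(1) + 2*(2)*conj(1) + 2*(2)*conj(1) + 5*(0)*conj(1)]
      = (1/10)[(2) + (4) + (4) + (0)] = 10/10 = 1
  <chi_rho, chi_2> = (1/10)[1*(2)*conj(1) + 2*(2)*conj(1) + 2*(2)*conj(1) + 5*(0)*conj(-1)]
      = (1/10)[(2) + (4) + (4) + (0)] = 10/10 = 1
  <chi_rho, chi_3> = (1/10)[1*(2)*conj(2) + 2*(2)*conj(-1/2 + sqrt(5)/2) + 2*(2)*conj(-sqrt(5)/2 - 1/2) + 5*(0)*conj(0)]
      = (1/10)[(4) + (-2 + 2*sqrt(5)) + (-2*sqrt(5) - 2) + (0)] = 0/10 = 0
  <chi_rho, chi_4> = (1/10)[1*(2)*conj(2) + 2*(2)*conj(-sqrt(5)/2 - 1/2) + 2*(2)*conj(-1/2 + sqrt(5)/2) + 5*(0)*conj(0)]
      = (1/10)[(4) + (-2*sqrt(5) - 2) + (-2 + 2*sqrt(5)) + (0)] = 0/10 = 0
Dimension check: dim(rho) = sum (mult * dim) = 1*1 + 1*1 + 0*2 + 0*2 = 2 = chi_rho(e) = 2.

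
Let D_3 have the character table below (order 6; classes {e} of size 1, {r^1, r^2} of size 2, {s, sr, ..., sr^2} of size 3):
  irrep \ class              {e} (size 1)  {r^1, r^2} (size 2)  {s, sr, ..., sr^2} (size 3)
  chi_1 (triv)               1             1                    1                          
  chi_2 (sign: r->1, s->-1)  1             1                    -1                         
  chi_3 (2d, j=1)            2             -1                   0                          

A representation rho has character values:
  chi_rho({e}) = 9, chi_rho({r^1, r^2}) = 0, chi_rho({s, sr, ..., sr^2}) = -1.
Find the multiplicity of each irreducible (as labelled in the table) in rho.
Multiplicities: chi_1: 1, chi_2: 2, chi_3: 3.

Why: Use <chi_rho, chi> = (1/|G|) sum_C |C| * chi_rho(C) * conj(chi(C)) with |G| = 6 for each irreducible chi in the table:
  <chi_rho, chi_1> = (1/6)[1*(9)*conj(1) + 2*(0)*conj(1) + 3*(-1)*conj(1)]
      = (1/6)[(9) + (0) + (-3)] = 6/6 = 1
  <chi_rho, chi_2> = (1/6)[1*(9)*conj(1) + 2*(0)*conj(1) + 3*(-1)*conj(-1)]
      = (1/6)[(9) + (0) + (3)] = 12/6 = 2
  <chi_rho, chi_3> = (1/6)[1*(9)*conj(2) + 2*(0)*conj(-1) + 3*(-1)*conj(0)]
      = (1/6)[(18) + (0) + (0)] = 18/6 = 3
Dimension check: dim(rho) = sum (mult * dim) = 1*1 + 2*1 + 3*2 = 9 = chi_rho(e) = 9.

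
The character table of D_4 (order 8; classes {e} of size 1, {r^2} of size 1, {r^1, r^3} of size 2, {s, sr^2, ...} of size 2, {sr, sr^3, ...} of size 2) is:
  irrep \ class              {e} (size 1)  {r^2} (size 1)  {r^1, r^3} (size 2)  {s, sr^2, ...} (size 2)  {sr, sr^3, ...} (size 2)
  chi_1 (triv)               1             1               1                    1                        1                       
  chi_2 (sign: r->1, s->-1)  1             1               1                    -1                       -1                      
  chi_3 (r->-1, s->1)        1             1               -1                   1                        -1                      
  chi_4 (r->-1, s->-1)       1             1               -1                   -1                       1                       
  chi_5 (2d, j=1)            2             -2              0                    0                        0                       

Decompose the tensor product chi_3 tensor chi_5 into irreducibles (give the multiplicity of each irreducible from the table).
chi_3 tensor chi_5 = chi_5 (all other irreducibles have multiplicity 0).

Reasoning: The character of a tensor product is the pointwise product (chi_3 * chi_5)(C) = chi_3(C) * chi_5(C):
  {e}: (1)*(2), {r^2}: (1)*(-2), {r^1, r^3}: (-1)*(0), {s, sr^2, ...}: (1)*(0), {sr, sr^3, ...}: (-1)*(0)
so (chi_3 * chi_5) takes values
  {e} -> 2, {r^2} -> -2, {r^1, r^3} -> 0, {s, sr^2, ...} -> 0, {sr, sr^3, ...} -> 0.
Now take the inner product of this character with each irreducible chi from the table, <chi_3*chi_5, chi> = (1/8) sum_C |C| (chi_3*chi_5)(C) conj(chi(C)):
  <chi_3*chi_5, chi_1> = (1/8)[1*(2)*conj(1) + 1*(-2)*conj(1) + 2*(0)*conj(1) + 2*(0)*conj(1) + 2*(0)*conj(1)]
      = (1/8)[(2) + (-2) + (0) + (0) + (0)] = 0/8 = 0
  <chi_3*chi_5, chi_2> = (1/8)[1*(2)*conj(1) + 1*(-2)*conj(1) + 2*(0)*conj(1) + 2*(0)*conj(-1) + 2*(0)*conj(-1)]
      = (1/8)[(2) + (-2) + (0) + (0) + (0)] = 0/8 = 0
  <chi_3*chi_5, chi_3> = (1/8)[1*(2)*conj(1) + 1*(-2)*conj(1) + 2*(0)*conj(-1) + 2*(0)*conj(1) + 2*(0)*conj(-1)]
      = (1/8)[(2) + (-2) + (0) + (0) + (0)] = 0/8 = 0
  <chi_3*chi_5, chi_4> = (1/8)[1*(2)*conj(1) + 1*(-2)*conj(1) + 2*(0)*conj(-1) + 2*(0)*conj(-1) + 2*(0)*conj(1)]
      = (1/8)[(2) + (-2) + (0) + (0) + (0)] = 0/8 = 0
  <chi_3*chi_5, chi_5> = (1/8)[1*(2)*conj(2) + 1*(-2)*conj(-2) + 2*(0)*conj(0) + 2*(0)*conj(0) + 2*(0)*conj(0)]
      = (1/8)[(4) + (4) + (0) + (0) + (0)] = 8/8 = 1
Hence the multiplicities are chi_5: 1. Dimension check: dim(chi_3)*dim(chi_5) = 1*2 = 2 and sum (mult * dim) = 1*2 = 2.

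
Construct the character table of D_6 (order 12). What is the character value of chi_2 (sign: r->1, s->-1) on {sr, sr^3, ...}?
Conjugacy classes: {e} of size 1, {r^3} of size 1, {r^1, r^5} of size 2, {r^2, r^4} of size 2, {s, sr^2, ...} of size 3, {sr, sr^3, ...} of size 3.
Character table:
  irrep \ class              {e} (size 1)  {r^3} (size 1)  {r^1, r^5} (size 2)  {r^2, r^4} (size 2)  {s, sr^2, ...} (size 3)  {sr, sr^3, ...} (size 3)
  chi_1 (triv)               1             1               1                    1                    1                        1                       
  chi_2 (sign: r->1, s->-1)  1             1               1                    1                    -1                       -1                      
  chi_3 (r->-1, s->1)        1             -1              -1                   1                    1                        -1                      
  chi_4 (r->-1, s->-1)       1             -1              -1                   1                    -1                       1                       
  chi_5 (2d, j=1)            2             -2              1                    -1                   0                        0                       
  chi_6 (2d, j=2)            2             2               -1                   -1                   0                        0                       

Spot check: chi_2 (sign: r->1, s->-1) on {sr, sr^3, ...} = -1.

Why: D_6 has order 2*6 = 12 with 6 conjugacy classes, hence 6 irreducibles. Sum of squared dims 1 + 1 + 1 + 1 + 4 + 4 = 12 = |G|. Linear characters come from the abelianisation; the 2-dimensional irreps have character r^k -> 2*cos(2*pi*j*k/6), reflections -> 0.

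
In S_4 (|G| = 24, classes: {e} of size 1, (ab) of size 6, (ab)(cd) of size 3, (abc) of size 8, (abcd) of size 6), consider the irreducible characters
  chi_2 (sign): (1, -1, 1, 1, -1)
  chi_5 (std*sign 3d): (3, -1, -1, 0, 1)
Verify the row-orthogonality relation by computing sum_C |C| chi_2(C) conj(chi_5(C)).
Sum = 0; so <chi_2, chi_5> = 0 (distinct irreducibles are orthogonal).

Compute term by term over conjugacy classes (|C| * chi_2(C) * conj(chi_5(C))):
  1*(1)*conj(3) + 6*(-1)*conj(-1) + 3*(1)*conj(-1) + 8*(1)*conj(0) + 6*(-1)*conj(1)
  = (3) + (6) + (-3) + (0) + (-6)
  = 0.
Dividing by |G| = 24 gives 0/24 = 0, matching the row-orthogonality relation <chi_2, chi_5> = [chi_2 = chi_5].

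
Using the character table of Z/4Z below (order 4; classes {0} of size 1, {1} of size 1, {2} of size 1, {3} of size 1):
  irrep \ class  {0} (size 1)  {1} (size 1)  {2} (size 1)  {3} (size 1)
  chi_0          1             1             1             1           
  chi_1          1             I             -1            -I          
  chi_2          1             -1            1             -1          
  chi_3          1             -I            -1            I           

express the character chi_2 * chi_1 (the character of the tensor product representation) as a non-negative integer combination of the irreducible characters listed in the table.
chi_2 tensor chi_1 = chi_3 (all other irreducibles have multiplicity 0).

Solution. The character of a tensor product is the pointwise product (chi_2 * chi_1)(C) = chi_2(C) * chi_1(C):
  {0}: (1)*(1), {1}: (-1)*(I), {2}: (1)*(-1), {3}: (-1)*(-I)
so (chi_2 * chi_1) takes values
  {0} -> 1, {1} -> -I, {2} -> -1, {3} -> I.
Now take the inner product of this character with each irreducible chi from the table, <chi_2*chi_1, chi> = (1/4) sum_C |C| (chi_2*chi_1)(C) conj(chi(C)):
  <chi_2*chi_1, chi_0> = (1/4)[1*(1)*conj(1) + 1*(-I)*conj(1) + 1*(-1)*conj(1) + 1*(I)*conj(1)]
      = (1/4)[(1) + (-I) + (-1) + (I)] = 0/4 = 0
  <chi_2*chi_1, chi_1> = (1/4)[1*(1)*conj(1) + 1*(-I)*conj(I) + 1*(-1)*conj(-1) + 1*(I)*conj(-I)]
      = (1/4)[(1) + (-1) + (1) + (-1)] = 0/4 = 0
  <chi_2*chi_1, chi_2> = (1/4)[1*(1)*conj(1) + 1*(-I)*conj(-1) + 1*(-1)*conj(1) + 1*(I)*conj(-1)]
      = (1/4)[(1) + (I) + (-1) + (-I)] = 0/4 = 0
  <chi_2*chi_1, chi_3> = (1/4)[1*(1)*conj(1) + 1*(-I)*conj(-I) + 1*(-1)*conj(-1) + 1*(I)*conj(I)]
      = (1/4)[(1) + (1) + (1) + (1)] = 4/4 = 1
(Exp terms are combined using exp(i*s)*conj(exp(i*t)) = exp(i*(s-t)), and sums of them are collapsed using the identity that for every m > 1 the m distinct m-th roots of unity sum to 0, e.g. 1 + exp(2*I*pi/3) + exp(-2*I*pi/3) = 0.)
Hence the multiplicities are chi_3: 1. Dimension check: dim(chi_2)*dim(chi_1) = 1*1 = 1 and sum (mult * dim) = 1*1 = 1.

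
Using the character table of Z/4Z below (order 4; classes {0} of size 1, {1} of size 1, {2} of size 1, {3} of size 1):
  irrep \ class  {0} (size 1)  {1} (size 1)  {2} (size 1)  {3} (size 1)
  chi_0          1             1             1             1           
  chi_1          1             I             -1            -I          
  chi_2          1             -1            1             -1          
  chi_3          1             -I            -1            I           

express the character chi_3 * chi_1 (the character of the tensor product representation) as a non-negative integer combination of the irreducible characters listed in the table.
chi_3 tensor chi_1 = chi_0 (all other irreducibles have multiplicity 0).

Justification: The character of a tensor product is the pointwise product (chi_3 * chi_1)(C) = chi_3(C) * chi_1(C):
  {0}: (1)*(1), {1}: (-I)*(I), {2}: (-1)*(-1), {3}: (I)*(-I)
so (chi_3 * chi_1) takes values
  {0} -> 1, {1} -> 1, {2} -> 1, {3} -> 1.
Now take the inner product of this character with each irreducible chi from the table, <chi_3*chi_1, chi> = (1/4) sum_C |C| (chi_3*chi_1)(C) conj(chi(C)):
  <chi_3*chi_1, chi_0> = (1/4)[1*(1)*conj(1) + 1*(1)*conj(1) + 1*(1)*conj(1) + 1*(1)*conj(1)]
      = (1/4)[(1) + (1) + (1) + (1)] = 4/4 = 1
  <chi_3*chi_1, chi_1> = (1/4)[1*(1)*conj(1) + 1*(1)*conj(I) + 1*(1)*conj(-1) + 1*(1)*conj(-I)]
      = (1/4)[(1) + (-I) + (-1) + (I)] = 0/4 = 0
  <chi_3*chi_1, chi_2> = (1/4)[1*(1)*conj(1) + 1*(1)*conj(-1) + 1*(1)*conj(1) + 1*(1)*conj(-1)]
      = (1/4)[(1) + (-1) + (1) + (-1)] = 0/4 = 0
  <chi_3*chi_1, chi_3> = (1/4)[1*(1)*conj(1) + 1*(1)*conj(-I) + 1*(1)*conj(-1) + 1*(1)*conj(I)]
      = (1/4)[(1) + (I) + (-1) + (-I)] = 0/4 = 0
(Exp terms are combined using exp(i*s)*conj(exp(i*t)) = exp(i*(s-t)), and sums of them are collapsed using the identity that for every m > 1 the m distinct m-th roots of unity sum to 0, e.g. 1 + exp(2*I*pi/3) + exp(-2*I*pi/3) = 0.)
Hence the multiplicities are chi_0: 1. Dimension check: dim(chi_3)*dim(chi_1) = 1*1 = 1 and sum (mult * dim) = 1*1 = 1.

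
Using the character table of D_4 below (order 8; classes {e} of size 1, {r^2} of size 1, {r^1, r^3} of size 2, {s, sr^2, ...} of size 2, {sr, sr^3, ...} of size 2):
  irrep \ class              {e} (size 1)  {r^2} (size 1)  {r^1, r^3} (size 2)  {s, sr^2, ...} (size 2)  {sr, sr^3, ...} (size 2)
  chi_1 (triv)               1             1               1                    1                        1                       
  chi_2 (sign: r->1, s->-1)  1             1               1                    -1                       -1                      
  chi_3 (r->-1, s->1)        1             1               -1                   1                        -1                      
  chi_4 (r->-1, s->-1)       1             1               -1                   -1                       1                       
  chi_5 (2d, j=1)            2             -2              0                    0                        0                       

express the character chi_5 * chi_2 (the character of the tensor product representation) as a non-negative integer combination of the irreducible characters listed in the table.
chi_5 tensor chi_2 = chi_5 (all other irreducibles have multiplicity 0).

The character of a tensor product is the pointwise product (chi_5 * chi_2)(C) = chi_5(C) * chi_2(C):
  {e}: (2)*(1), {r^2}: (-2)*(1), {r^1, r^3}: (0)*(1), {s, sr^2, ...}: (0)*(-1), {sr, sr^3, ...}: (0)*(-1)
so (chi_5 * chi_2) takes values
  {e} -> 2, {r^2} -> -2, {r^1, r^3} -> 0, {s, sr^2, ...} -> 0, {sr, sr^3, ...} -> 0.
Now take the inner product of this character with each irreducible chi from the table, <chi_5*chi_2, chi> = (1/8) sum_C |C| (chi_5*chi_2)(C) conj(chi(C)):
  <chi_5*chi_2, chi_1> = (1/8)[1*(2)*conj(1) + 1*(-2)*conj(1) + 2*(0)*conj(1) + 2*(0)*conj(1) + 2*(0)*conj(1)]
      = (1/8)[(2) + (-2) + (0) + (0) + (0)] = 0/8 = 0
  <chi_5*chi_2, chi_2> = (1/8)[1*(2)*conj(1) + 1*(-2)*conj(1) + 2*(0)*conj(1) + 2*(0)*conj(-1) + 2*(0)*conj(-1)]
      = (1/8)[(2) + (-2) + (0) + (0) + (0)] = 0/8 = 0
  <chi_5*chi_2, chi_3> = (1/8)[1*(2)*conj(1) + 1*(-2)*conj(1) + 2*(0)*conj(-1) + 2*(0)*conj(1) + 2*(0)*conj(-1)]
      = (1/8)[(2) + (-2) + (0) + (0) + (0)] = 0/8 = 0
  <chi_5*chi_2, chi_4> = (1/8)[1*(2)*conj(1) + 1*(-2)*conj(1) + 2*(0)*conj(-1) + 2*(0)*conj(-1) + 2*(0)*conj(1)]
      = (1/8)[(2) + (-2) + (0) + (0) + (0)] = 0/8 = 0
  <chi_5*chi_2, chi_5> = (1/8)[1*(2)*conj(2) + 1*(-2)*conj(-2) + 2*(0)*conj(0) + 2*(0)*conj(0) + 2*(0)*conj(0)]
      = (1/8)[(4) + (4) + (0) + (0) + (0)] = 8/8 = 1
Hence the multiplicities are chi_5: 1. Dimension check: dim(chi_5)*dim(chi_2) = 2*1 = 2 and sum (mult * dim) = 1*2 = 2.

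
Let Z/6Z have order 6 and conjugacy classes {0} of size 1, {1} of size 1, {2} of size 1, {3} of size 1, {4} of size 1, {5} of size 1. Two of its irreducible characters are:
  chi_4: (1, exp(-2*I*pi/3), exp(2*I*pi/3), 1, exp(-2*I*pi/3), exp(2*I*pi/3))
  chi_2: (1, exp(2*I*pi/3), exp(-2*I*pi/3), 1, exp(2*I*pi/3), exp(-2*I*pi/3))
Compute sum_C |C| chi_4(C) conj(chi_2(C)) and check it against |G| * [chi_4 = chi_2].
Sum = 0; so <chi_4, chi_2> = 0 (distinct irreducibles are orthogonal).

Justification: Compute term by term over conjugacy classes (|C| * chi_4(C) * conj(chi_2(C))):
  1*(1)*conj(1) + 1*(exp(-2*I*pi/3))*conj(exp(2*I*pi/3)) + 1*(exp(2*I*pi/3))*conj(exp(-2*I*pi/3)) + 1*(1)*conj(1) + 1*(exp(-2*I*pi/3))*conj(exp(2*I*pi/3)) + 1*(exp(2*I*pi/3))*conj(exp(-2*I*pi/3))
  = (1) + (exp(2*I*pi/3)) + (exp(-2*I*pi/3)) + (1) + (exp(2*I*pi/3)) + (exp(-2*I*pi/3))
  = 0.
(Exp terms are combined using exp(i*s)*conj(exp(i*t)) = exp(i*(s-t)), and sums of them are collapsed using the identity that for every m > 1 the m distinct m-th roots of unity sum to 0, e.g. 1 + exp(2*I*pi/3) + exp(-2*I*pi/3) = 0.)
Dividing by |G| = 6 gives 0/6 = 0, matching the row-orthogonality relation <chi_4, chi_2> = [chi_4 = chi_2].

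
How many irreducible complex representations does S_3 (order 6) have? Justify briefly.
3

Solution. The number of irreducible complex representations of a finite group equals its number of conjugacy classes. Conjugacy classes in S_3 correspond to cycle types, i.e. partitions of 3; there are p(3) = 3 of them, so S_3 (order 6) has exactly 3 irreducible complex representations.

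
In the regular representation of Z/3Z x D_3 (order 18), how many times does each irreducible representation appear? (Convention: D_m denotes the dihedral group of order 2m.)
Each irreducible V_i of dimension d_i appears with multiplicity d_i, i.e. rho_reg = (direct sum over all irreducibles V_i) d_i V_i. The irreducible dimensions for Z/3Z x D_3 are 1, 1, 1, 1, 1, 1, 2, 2, 2: 6 irreducibles of dimension 1, each with multiplicity 1; 3 irreducibles of dimension 2, each with multiplicity 2. Total dimension 6*1*1 + 3*2*2 = 18 = |G|.

Justification: General theorem: in the regular representation of a finite group G, each irreducible appears with multiplicity equal to its dimension. Check: dim(rho_reg) = sum d_i^2 = 1 + 1 + 1 + 1 + 1 + 1 + 4 + 4 + 4 = 18 = |G|.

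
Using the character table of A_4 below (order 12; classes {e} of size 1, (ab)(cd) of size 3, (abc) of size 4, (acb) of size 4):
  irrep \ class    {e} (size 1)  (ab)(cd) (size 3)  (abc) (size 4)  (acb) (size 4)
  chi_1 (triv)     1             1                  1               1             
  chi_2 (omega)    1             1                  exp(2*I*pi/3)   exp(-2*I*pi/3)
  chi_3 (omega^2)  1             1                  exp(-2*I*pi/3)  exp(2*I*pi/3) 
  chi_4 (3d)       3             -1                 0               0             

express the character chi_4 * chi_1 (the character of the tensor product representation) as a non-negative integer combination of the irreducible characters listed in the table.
chi_4 tensor chi_1 = chi_4 (all other irreducibles have multiplicity 0).

Justification: The character of a tensor product is the pointwise product (chi_4 * chi_1)(C) = chi_4(C) * chi_1(C):
  {e}: (3)*(1), (ab)(cd): (-1)*(1), (abc): (0)*(1), (acb): (0)*(1)
so (chi_4 * chi_1) takes values
  {e} -> 3, (ab)(cd) -> -1, (abc) -> 0, (acb) -> 0.
Now take the inner product of this character with each irreducible chi from the table, <chi_4*chi_1, chi> = (1/12) sum_C |C| (chi_4*chi_1)(C) conj(chi(C)):
  <chi_4*chi_1, chi_1> = (1/12)[1*(3)*conj(1) + 3*(-1)*conj(1) + 4*(0)*conj(1) + 4*(0)*conj(1)]
      = (1/12)[(3) + (-3) + (0) + (0)] = 0/12 = 0
  <chi_4*chi_1, chi_2> = (1/12)[1*(3)*conj(1) + 3*(-1)*conj(1) + 4*(0)*conj(exp(2*I*pi/3)) + 4*(0)*conj(exp(-2*I*pi/3))]
      = (1/12)[(3) + (-3) + (0) + (0)] = 0/12 = 0
  <chi_4*chi_1, chi_3> = (1/12)[1*(3)*conj(1) + 3*(-1)*conj(1) + 4*(0)*conj(exp(-2*I*pi/3)) + 4*(0)*conj(exp(2*I*pi/3))]
      = (1/12)[(3) + (-3) + (0) + (0)] = 0/12 = 0
  <chi_4*chi_1, chi_4> = (1/12)[1*(3)*conj(3) + 3*(-1)*conj(-1) + 4*(0)*conj(0) + 4*(0)*conj(0)]
      = (1/12)[(9) + (3) + (0) + (0)] = 12/12 = 1
(Exp terms are combined using exp(i*s)*conj(exp(i*t)) = exp(i*(s-t)), and sums of them are collapsed using the identity that for every m > 1 the m distinct m-th roots of unity sum to 0, e.g. 1 + exp(2*I*pi/3) + exp(-2*I*pi/3) = 0.)
Hence the multiplicities are chi_4: 1. Dimension check: dim(chi_4)*dim(chi_1) = 3*1 = 3 and sum (mult * dim) = 1*3 = 3.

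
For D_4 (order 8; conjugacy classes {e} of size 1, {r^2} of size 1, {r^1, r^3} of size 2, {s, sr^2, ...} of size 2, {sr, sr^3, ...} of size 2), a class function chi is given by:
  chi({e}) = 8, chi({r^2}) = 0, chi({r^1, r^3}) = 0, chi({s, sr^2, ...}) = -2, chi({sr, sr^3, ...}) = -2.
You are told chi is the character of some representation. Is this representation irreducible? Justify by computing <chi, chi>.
Not irreducible (reducible): <chi, chi> = 10 > 1.

Solution. <chi, chi> = (1/|G|) sum_C |C| * |chi(C)|^2 = (1/8)[1*|8|^2 + 1*|0|^2 + 2*|0|^2 + 2*|-2|^2 + 2*|-2|^2]
  = (1/8)[(64) + (0) + (0) + (8) + (8)] = 80/8 = 10.
A character is irreducible iff <chi, chi> = 1, so this representation is reducible.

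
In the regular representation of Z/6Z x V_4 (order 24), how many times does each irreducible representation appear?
Each irreducible V_i of dimension d_i appears with multiplicity d_i, i.e. rho_reg = (direct sum over all irreducibles V_i) d_i V_i. The irreducible dimensions for Z/6Z x V_4 are 1, 1, 1, 1, 1, 1, 1, 1, 1, 1, 1, 1, 1, 1, 1, 1, 1, 1, 1, 1, 1, 1, 1, 1: 24 irreducibles of dimension 1, each with multiplicity 1. Total dimension 24*1*1 = 24 = |G|.

Reasoning: General theorem: in the regular representation of a finite group G, each irreducible appears with multiplicity equal to its dimension. Check: dim(rho_reg) = sum d_i^2 = 1 + 1 + 1 + 1 + 1 + 1 + 1 + 1 + 1 + 1 + 1 + 1 + 1 + 1 + 1 + 1 + 1 + 1 + 1 + 1 + 1 + 1 + 1 + 1 = 24 = |G|.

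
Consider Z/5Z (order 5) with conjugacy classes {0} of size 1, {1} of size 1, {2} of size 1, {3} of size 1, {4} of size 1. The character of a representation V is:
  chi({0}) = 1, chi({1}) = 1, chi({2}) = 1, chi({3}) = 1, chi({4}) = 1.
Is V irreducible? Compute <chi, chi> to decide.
Irreducible: <chi, chi> = 1.

Justification: <chi, chi> = (1/|G|) sum_C |C| * |chi(C)|^2 = (1/5)[1*|1|^2 + 1*|1|^2 + 1*|1|^2 + 1*|1|^2 + 1*|1|^2]
  = (1/5)[(1) + (1) + (1) + (1) + (1)] = 5/5 = 1.
(Exp terms are combined using exp(i*s)*conj(exp(i*t)) = exp(i*(s-t)), and sums of them are collapsed using the identity that for every m > 1 the m distinct m-th roots of unity sum to 0, e.g. 1 + exp(2*I*pi/3) + exp(-2*I*pi/3) = 0.)
A character is irreducible iff <chi, chi> = 1, so this representation is irreducible.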